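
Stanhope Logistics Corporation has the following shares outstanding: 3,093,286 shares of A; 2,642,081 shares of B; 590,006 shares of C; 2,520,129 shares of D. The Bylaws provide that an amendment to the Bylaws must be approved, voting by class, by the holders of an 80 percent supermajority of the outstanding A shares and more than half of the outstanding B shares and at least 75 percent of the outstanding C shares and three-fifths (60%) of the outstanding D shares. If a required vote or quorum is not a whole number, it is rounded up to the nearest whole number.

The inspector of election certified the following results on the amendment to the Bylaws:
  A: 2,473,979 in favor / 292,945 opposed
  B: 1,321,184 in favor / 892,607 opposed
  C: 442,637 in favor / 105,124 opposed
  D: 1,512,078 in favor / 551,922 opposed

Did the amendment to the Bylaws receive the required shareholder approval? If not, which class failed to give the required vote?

A: 4/5 of 3093286 = 2474628.80, rounded up to 2474629; 2,474,629 required, 2,473,979 in favor — not approved.
B: a majority of 2642081 is 1321041; 1,321,041 required, 1,321,184 in favor — approved.
C: 3/4 of 590006 = 442504.50, rounded up to 442505; 442,505 required, 442,637 in favor — approved.
D: 3/5 of 2520129 = 1512077.40, rounded up to 1512078; 1,512,078 required, 1,512,078 in favor — approved.

Not approved — the A shares did not give the required vote.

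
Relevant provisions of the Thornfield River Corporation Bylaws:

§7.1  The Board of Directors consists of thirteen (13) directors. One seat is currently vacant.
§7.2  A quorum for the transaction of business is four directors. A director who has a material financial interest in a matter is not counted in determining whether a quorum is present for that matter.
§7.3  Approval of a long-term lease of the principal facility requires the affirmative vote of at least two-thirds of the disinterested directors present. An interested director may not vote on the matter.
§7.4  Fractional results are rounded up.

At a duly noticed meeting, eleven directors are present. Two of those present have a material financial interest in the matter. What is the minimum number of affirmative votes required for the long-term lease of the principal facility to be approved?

6

The long-term lease of the principal facility requires two-thirds of the disinterested directors present (11 − 2 = 9).
2/3 of 9 = 6.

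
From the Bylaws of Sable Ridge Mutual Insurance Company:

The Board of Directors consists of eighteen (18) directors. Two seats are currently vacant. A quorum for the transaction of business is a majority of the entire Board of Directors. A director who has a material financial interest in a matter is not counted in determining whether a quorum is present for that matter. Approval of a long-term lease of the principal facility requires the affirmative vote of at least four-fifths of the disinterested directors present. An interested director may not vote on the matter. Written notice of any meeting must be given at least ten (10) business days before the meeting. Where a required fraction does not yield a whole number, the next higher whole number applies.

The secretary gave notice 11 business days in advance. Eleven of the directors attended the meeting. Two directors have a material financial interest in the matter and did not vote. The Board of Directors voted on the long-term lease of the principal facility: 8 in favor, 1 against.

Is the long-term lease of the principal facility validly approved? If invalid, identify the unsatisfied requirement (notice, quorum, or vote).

Invalid — quorum requirement not satisfied.

Notice: 11 business days given; 10 required (11 ≥ 10). Satisfied.
Quorum: 11 present, but the 2 interested directors do not count, leaving 9. Quorum is 10. Not satisfied.
Vote: the long-term lease of the principal facility requires four-fifths of the disinterested directors present (11 − 2 = 9). 4/5 of 9 = 7.20, rounded up to 8, so 8 affirmative votes are needed; 8 voted in favor. Satisfied. (Moot — without a quorum no business can be validly transacted.)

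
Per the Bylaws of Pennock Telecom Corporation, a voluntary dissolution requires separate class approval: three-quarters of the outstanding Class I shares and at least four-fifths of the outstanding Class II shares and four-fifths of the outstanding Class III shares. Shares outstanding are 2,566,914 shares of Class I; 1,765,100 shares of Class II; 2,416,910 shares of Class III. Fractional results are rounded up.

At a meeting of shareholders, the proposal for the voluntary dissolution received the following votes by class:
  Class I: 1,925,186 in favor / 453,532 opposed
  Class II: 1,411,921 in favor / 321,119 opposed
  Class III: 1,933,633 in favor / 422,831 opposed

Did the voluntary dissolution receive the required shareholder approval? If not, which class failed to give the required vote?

Not approved — the Class II shares did not give the required vote.

Class I: 3/4 of 2566914 = 1925185.50, rounded up to 1925186; 1,925,186 required, 1,925,186 in favor — approved.
Class II: 4/5 of 1765100 = 1412080; 1,412,080 required, 1,411,921 in favor — not approved.
Class III: 4/5 of 2416910 = 1933528; 1,933,528 required, 1,933,633 in favor — approved.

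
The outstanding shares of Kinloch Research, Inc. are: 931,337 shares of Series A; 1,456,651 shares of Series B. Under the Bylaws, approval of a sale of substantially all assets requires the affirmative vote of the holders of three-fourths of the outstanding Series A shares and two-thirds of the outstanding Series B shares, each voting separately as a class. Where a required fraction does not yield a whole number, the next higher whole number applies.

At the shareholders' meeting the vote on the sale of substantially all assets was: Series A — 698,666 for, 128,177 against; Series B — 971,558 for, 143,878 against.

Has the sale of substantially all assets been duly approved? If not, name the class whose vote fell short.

Series A: 3/4 of 931337 = 698502.75, rounded up to 698503; 698,503 required, 698,666 in favor — approved.
Series B: 2/3 of 1456651 = 971100.67, rounded up to 971101; 971,101 required, 971,558 in favor — approved.

Approved — every class gave the required vote.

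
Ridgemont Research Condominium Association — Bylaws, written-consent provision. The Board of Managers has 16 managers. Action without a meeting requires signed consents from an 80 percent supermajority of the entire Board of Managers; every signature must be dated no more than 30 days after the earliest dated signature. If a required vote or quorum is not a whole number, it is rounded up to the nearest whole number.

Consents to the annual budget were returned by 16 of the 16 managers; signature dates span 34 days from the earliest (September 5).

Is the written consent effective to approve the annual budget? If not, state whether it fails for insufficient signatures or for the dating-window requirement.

Not effective — dating-window requirement not satisfied.

Signatures required: an 80 percent supermajority of 16 — 4/5 of 16 = 12.80, rounded up to 13, so 13 needed; 16 signed. Sufficient.
Dating window: the latest signature is 34 days after the earliest; the limit is 30 days. Outside the window.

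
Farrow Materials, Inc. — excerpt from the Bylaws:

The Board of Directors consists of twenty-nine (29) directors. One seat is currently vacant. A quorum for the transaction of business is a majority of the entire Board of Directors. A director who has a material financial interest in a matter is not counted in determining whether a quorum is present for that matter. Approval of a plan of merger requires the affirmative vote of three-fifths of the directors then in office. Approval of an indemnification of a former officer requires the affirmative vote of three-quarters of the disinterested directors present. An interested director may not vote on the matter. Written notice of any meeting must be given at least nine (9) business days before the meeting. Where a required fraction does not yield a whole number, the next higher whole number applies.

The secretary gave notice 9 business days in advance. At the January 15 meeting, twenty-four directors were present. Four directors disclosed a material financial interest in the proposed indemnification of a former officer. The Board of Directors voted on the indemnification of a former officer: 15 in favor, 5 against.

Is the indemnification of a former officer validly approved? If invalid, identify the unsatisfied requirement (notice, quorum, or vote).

Valid — all requirements satisfied.

Notice: 9 business days given; 9 required (9 ≥ 9). Satisfied.
Quorum: 24 present, but the 4 interested directors do not count, leaving 20. Quorum is 15. Satisfied.
Vote: the indemnification of a former officer requires three-fourths of the disinterested directors present (24 − 4 = 20). 3/4 of 20 = 15, so 15 affirmative votes are needed; 15 voted in favor. Satisfied.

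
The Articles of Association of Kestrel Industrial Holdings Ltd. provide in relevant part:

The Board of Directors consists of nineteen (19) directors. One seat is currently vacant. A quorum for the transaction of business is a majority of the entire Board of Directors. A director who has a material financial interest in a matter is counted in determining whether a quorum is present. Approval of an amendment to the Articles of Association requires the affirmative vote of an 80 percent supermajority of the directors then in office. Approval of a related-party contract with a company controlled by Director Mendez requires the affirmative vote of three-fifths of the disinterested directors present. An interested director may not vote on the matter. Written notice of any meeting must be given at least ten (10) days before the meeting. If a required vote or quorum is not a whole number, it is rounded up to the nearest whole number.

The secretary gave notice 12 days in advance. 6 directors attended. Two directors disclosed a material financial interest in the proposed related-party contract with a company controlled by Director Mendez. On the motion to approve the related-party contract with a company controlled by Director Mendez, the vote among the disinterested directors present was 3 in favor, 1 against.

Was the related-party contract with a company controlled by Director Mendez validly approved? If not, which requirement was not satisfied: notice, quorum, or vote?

Notice: 12 days given; 10 required (12 ≥ 10). Satisfied.
Quorum: 6 present (interested directors count toward quorum); quorum is 10. Not satisfied.
Vote: the related-party contract with a company controlled by Director Mendez requires three-fifths of the disinterested directors present (6 − 2 = 4). 3/5 of 4 = 2.40, rounded up to 3, so 3 affirmative votes are needed; 3 voted in favor. Satisfied. (Moot — without a quorum no business can be validly transacted.)

Invalid — quorum requirement not satisfied.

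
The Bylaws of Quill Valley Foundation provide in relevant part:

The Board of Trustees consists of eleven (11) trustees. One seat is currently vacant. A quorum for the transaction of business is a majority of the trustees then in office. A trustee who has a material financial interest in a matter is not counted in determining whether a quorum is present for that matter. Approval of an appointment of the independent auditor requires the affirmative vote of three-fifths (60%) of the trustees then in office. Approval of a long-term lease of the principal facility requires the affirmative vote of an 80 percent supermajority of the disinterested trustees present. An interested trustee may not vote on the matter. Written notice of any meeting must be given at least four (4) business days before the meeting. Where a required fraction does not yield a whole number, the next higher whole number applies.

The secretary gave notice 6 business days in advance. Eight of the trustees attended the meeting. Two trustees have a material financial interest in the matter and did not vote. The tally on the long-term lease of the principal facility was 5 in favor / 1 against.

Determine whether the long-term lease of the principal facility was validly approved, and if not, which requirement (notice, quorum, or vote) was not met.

Notice: 6 business days given; 4 required (6 ≥ 4). Satisfied.
Quorum: 8 present, but the 2 interested trustees do not count, leaving 6. Quorum is 6. Satisfied.
Vote: the long-term lease of the principal facility requires four-fifths of the disinterested trustees present (8 − 2 = 6). 4/5 of 6 = 4.80, rounded up to 5, so 5 affirmative votes are needed; 5 voted in favor. Satisfied.

Valid — all requirements satisfied.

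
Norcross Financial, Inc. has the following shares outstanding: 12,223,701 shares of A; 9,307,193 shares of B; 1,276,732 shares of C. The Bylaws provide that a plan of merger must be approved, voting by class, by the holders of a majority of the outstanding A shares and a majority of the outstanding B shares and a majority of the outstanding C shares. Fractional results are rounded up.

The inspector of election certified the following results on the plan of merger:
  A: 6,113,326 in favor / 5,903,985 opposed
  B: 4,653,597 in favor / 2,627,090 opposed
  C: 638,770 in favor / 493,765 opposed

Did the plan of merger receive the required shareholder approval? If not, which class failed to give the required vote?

A: a majority of 12223701 is 6111851; 6,111,851 required, 6,113,326 in favor — approved.
B: a majority of 9307193 is 4653597; 4,653,597 required, 4,653,597 in favor — approved.
C: a majority of 1276732 is 638367; 638,367 required, 638,770 in favor — approved.

Approved — every class gave the required vote.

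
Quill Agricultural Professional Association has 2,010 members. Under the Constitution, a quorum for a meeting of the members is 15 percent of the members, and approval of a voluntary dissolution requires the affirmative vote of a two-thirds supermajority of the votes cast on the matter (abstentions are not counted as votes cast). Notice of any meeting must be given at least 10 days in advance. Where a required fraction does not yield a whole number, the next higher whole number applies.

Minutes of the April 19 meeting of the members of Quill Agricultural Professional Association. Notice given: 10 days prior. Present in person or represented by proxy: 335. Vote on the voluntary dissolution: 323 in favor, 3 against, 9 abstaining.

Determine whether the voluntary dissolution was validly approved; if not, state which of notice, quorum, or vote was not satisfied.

Notice: 10 days given; 10 required. Satisfied.
Quorum: 15% of 2,010 = 301.50, rounded up to 302; 335 present. Satisfied.
Vote: requires two-thirds of the votes cast (335 − 9 abstaining = 326); 2/3 of 326 = 217.33, rounded up to 218, so 218 needed; 323 in favor. Satisfied.

Valid — all requirements satisfied.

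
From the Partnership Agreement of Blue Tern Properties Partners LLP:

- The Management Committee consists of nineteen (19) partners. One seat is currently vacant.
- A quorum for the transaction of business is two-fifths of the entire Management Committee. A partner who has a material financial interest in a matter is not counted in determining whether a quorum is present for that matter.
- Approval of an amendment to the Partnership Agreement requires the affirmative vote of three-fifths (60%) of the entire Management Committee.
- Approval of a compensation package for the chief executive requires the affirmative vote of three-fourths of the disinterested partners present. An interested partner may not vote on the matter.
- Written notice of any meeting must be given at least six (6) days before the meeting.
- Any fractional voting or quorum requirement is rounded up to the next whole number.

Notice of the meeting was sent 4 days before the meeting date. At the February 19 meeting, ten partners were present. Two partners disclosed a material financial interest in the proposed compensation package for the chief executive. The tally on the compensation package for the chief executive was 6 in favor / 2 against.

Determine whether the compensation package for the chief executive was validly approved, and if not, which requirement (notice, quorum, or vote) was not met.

Notice: 4 days given; 6 required (4 < 6). Not satisfied.
Quorum: 10 present, but the 2 interested partners do not count, leaving 8. Quorum is 8. Satisfied.
Vote: the compensation package for the chief executive requires three-fourths of the disinterested partners present (10 − 2 = 8). 3/4 of 8 = 6, so 6 affirmative votes are needed; 6 voted in favor. Satisfied.

Invalid — notice requirement not satisfied.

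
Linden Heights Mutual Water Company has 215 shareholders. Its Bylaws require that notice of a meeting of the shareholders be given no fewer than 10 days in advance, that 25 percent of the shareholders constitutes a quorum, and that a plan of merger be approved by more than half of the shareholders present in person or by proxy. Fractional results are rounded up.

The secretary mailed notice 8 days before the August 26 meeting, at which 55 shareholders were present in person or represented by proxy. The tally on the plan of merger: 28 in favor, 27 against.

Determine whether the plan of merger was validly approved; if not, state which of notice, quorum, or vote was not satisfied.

Invalid — notice requirement not satisfied.

Notice: 8 days given; 10 required. Not satisfied.
Quorum: 25% of 215 = 53.75, rounded up to 54; 55 present. Satisfied.
Vote: requires a majority of those present (55); a majority of 55 is 28, so 28 needed; 28 in favor. Satisfied.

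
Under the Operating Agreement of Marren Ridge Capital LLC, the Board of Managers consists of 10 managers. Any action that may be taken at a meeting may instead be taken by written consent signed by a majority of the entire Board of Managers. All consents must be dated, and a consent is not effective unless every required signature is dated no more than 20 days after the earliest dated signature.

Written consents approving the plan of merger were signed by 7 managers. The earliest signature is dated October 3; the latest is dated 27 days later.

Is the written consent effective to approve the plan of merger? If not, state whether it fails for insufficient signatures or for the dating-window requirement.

Signatures required: a majority of 10 — a majority of 10 is 6, so 6 needed; 7 signed. Sufficient.
Dating window: the latest signature is 27 days after the earliest; the limit is 20 days. Outside the window.

Not effective — dating-window requirement not satisfied.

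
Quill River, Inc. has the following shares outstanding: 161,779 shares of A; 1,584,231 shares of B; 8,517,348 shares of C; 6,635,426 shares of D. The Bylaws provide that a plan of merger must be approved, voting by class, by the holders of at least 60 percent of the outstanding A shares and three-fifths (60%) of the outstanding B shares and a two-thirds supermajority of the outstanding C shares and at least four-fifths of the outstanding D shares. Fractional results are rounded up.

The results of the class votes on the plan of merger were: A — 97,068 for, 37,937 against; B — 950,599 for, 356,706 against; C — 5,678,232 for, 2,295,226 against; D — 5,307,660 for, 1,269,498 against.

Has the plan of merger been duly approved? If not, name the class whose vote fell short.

A: 3/5 of 161779 = 97067.40, rounded up to 97068; 97,068 required, 97,068 in favor — approved.
B: 3/5 of 1584231 = 950538.60, rounded up to 950539; 950,539 required, 950,599 in favor — approved.
C: 2/3 of 8517348 = 5678232; 5,678,232 required, 5,678,232 in favor — approved.
D: 4/5 of 6635426 = 5308340.80, rounded up to 5308341; 5,308,341 required, 5,307,660 in favor — not approved.

Not approved — the D shares did not give the required vote.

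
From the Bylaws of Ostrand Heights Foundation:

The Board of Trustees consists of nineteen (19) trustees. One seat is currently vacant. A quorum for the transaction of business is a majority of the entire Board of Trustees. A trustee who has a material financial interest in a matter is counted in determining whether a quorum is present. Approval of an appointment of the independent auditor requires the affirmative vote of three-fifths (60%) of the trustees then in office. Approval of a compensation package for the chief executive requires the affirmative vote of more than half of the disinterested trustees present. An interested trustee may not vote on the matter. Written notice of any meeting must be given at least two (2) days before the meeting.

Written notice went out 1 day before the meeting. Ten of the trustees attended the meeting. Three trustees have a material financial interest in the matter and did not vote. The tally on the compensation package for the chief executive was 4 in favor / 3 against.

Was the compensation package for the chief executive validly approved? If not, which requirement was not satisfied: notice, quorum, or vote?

Invalid — notice requirement not satisfied.

Notice: 1 day given; 2 required (1 < 2). Not satisfied.
Quorum: 10 present (interested trustees count toward quorum); quorum is 10. Satisfied.
Vote: the compensation package for the chief executive requires a majority of the disinterested trustees present (10 − 3 = 7). A majority of 7 is 4, so 4 affirmative votes are needed; 4 voted in favor. Satisfied.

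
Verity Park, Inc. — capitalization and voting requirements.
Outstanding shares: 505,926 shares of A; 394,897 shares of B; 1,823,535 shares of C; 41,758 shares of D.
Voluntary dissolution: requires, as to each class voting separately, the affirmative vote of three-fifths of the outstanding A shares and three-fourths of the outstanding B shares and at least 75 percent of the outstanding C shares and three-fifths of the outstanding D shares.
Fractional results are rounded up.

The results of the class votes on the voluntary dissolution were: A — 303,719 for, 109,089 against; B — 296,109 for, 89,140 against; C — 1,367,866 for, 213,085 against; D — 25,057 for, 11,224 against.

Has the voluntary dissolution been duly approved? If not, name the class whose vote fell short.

Not approved — the B shares did not give the required vote.

A: 3/5 of 505926 = 303555.60, rounded up to 303556; 303,556 required, 303,719 in favor — approved.
B: 3/4 of 394897 = 296172.75, rounded up to 296173; 296,173 required, 296,109 in favor — not approved.
C: 3/4 of 1823535 = 1367651.25, rounded up to 1367652; 1,367,652 required, 1,367,866 in favor — approved.
D: 3/5 of 41758 = 25054.80, rounded up to 25055; 25,055 required, 25,057 in favor — approved.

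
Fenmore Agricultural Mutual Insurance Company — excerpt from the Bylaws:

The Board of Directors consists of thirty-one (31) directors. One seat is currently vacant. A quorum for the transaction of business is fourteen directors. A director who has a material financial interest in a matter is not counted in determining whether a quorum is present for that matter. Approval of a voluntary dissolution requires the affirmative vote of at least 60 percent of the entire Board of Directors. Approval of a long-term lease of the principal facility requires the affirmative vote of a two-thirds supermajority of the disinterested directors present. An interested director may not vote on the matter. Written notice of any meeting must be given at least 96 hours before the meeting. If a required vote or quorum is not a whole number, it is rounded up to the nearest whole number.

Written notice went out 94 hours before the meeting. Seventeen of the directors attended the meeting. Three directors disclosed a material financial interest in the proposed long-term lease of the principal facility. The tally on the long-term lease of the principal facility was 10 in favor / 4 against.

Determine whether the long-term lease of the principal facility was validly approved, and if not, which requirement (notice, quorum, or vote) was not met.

Invalid — notice requirement not satisfied.

Notice: 94 hours given; 96 required (94 < 96). Not satisfied.
Quorum: 17 present, but the 3 interested directors do not count, leaving 14. Quorum is 14. Satisfied.
Vote: the long-term lease of the principal facility requires two-thirds of the disinterested directors present (17 − 3 = 14). 2/3 of 14 = 9.33, rounded up to 10, so 10 affirmative votes are needed; 10 voted in favor. Satisfied.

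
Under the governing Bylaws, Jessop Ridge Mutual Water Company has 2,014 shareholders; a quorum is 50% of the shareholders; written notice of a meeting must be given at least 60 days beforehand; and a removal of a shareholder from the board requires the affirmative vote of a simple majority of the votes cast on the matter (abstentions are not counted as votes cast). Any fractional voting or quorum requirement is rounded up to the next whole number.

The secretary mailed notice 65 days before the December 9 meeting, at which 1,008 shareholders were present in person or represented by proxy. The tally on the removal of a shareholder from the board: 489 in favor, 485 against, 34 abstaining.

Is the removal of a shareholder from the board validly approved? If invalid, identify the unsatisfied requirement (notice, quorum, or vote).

Valid — all requirements satisfied.

Notice: 65 days given; 60 required. Satisfied.
Quorum: 50% of 2,014 = 1,007; 1,008 present. Satisfied.
Vote: requires a majority of the votes cast (1,008 − 34 abstaining = 974); a majority of 974 is 488, so 488 needed; 489 in favor. Satisfied.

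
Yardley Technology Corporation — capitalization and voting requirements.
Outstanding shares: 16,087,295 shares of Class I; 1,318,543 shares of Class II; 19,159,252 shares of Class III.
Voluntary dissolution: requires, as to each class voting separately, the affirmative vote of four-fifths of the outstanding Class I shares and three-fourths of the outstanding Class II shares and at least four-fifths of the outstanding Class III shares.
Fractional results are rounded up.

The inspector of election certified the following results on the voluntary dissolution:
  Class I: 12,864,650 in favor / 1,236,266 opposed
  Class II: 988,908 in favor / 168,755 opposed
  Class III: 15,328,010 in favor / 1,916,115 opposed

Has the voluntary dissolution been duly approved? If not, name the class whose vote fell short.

Class I: 4/5 of 16087295 = 12869836; 12,869,836 required, 12,864,650 in favor — not approved.
Class II: 3/4 of 1318543 = 988907.25, rounded up to 988908; 988,908 required, 988,908 in favor — approved.
Class III: 4/5 of 19159252 = 15327401.60, rounded up to 15327402; 15,327,402 required, 15,328,010 in favor — approved.

Not approved — the Class I shares did not give the required vote.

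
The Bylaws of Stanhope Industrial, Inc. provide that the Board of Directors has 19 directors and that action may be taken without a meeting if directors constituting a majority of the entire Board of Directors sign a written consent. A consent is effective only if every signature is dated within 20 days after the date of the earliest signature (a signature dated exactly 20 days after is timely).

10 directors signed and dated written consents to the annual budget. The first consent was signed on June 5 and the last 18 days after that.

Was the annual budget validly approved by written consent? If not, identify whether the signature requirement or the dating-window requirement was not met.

Effective — both the signature and dating-window requirements are satisfied.

Signatures required: a majority of 19 — a majority of 19 is 10, so 10 needed; 10 signed. Sufficient.
Dating window: the latest signature is 18 days after the earliest; the limit is 20 days. Within the window.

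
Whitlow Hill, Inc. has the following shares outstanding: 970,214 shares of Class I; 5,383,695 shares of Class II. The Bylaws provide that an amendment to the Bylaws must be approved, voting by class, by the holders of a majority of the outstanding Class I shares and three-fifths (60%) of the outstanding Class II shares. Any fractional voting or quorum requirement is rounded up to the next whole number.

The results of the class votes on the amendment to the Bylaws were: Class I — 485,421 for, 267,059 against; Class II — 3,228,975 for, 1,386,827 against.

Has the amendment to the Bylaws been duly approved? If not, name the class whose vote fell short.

Class I: a majority of 970214 is 485108; 485,108 required, 485,421 in favor — approved.
Class II: 3/5 of 5383695 = 3230217; 3,230,217 required, 3,228,975 in favor — not approved.

Not approved — the Class II shares did not give the required vote.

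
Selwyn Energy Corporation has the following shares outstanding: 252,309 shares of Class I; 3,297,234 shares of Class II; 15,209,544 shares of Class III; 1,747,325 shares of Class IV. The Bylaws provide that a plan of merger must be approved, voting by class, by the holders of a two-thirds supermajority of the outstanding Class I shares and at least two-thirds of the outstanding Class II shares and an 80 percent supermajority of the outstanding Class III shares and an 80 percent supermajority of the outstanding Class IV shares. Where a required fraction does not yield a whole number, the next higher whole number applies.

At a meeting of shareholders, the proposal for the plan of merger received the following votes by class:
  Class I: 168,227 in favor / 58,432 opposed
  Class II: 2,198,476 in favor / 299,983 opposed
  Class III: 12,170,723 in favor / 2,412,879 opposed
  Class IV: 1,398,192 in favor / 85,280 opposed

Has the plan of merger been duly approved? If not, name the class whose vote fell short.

Approved — every class gave the required vote.

Class I: 2/3 of 252309 = 168206; 168,206 required, 168,227 in favor — approved.
Class II: 2/3 of 3297234 = 2198156; 2,198,156 required, 2,198,476 in favor — approved.
Class III: 4/5 of 15209544 = 12167635.20, rounded up to 12167636; 12,167,636 required, 12,170,723 in favor — approved.
Class IV: 4/5 of 1747325 = 1397860; 1,397,860 required, 1,398,192 in favor — approved.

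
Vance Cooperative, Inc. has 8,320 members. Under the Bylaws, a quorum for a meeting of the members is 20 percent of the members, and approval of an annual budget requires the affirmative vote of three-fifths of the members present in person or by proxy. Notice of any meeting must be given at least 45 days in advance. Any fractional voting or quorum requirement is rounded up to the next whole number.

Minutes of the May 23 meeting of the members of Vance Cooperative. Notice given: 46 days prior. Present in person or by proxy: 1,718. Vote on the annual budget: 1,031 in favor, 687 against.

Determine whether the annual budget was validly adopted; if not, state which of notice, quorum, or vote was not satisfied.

Notice: 46 days given; 45 required. Satisfied.
Quorum: 20% of 8,320 = 1,664; 1,718 present. Satisfied.
Vote: requires three-fifths of those present (1,718); 3/5 of 1718 = 1030.80, rounded up to 1031, so 1,031 needed; 1,031 in favor. Satisfied.

Valid — all requirements satisfied.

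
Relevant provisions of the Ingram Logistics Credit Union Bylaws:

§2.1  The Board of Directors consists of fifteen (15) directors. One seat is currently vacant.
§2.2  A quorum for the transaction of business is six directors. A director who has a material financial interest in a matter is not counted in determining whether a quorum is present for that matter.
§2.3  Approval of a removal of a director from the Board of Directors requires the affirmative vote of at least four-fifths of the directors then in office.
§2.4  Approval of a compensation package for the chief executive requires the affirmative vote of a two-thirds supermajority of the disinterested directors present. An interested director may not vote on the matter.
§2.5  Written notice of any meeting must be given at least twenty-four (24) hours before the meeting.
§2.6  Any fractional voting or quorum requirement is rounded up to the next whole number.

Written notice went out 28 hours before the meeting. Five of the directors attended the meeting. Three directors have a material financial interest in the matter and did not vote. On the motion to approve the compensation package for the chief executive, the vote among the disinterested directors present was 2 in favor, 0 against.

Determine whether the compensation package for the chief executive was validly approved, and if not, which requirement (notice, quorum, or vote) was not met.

Invalid — quorum requirement not satisfied.

Notice: 28 hours given; 24 required (28 ≥ 24). Satisfied.
Quorum: 5 present, but the 3 interested directors do not count, leaving 2. Quorum is 6. Not satisfied.
Vote: the compensation package for the chief executive requires two-thirds of the disinterested directors present (5 − 3 = 2). 2/3 of 2 = 1.33, rounded up to 2, so 2 affirmative votes are needed; 2 voted in favor. Satisfied. (Moot — without a quorum no business can be validly transacted.)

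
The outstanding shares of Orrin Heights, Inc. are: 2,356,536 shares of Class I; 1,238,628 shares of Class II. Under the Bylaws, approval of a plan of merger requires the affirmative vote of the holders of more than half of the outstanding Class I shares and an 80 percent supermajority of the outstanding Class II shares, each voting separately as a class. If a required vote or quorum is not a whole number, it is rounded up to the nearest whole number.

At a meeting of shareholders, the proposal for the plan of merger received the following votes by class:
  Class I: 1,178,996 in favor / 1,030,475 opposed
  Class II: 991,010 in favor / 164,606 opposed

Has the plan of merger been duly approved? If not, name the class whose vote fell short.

Class I: a majority of 2356536 is 1178269; 1,178,269 required, 1,178,996 in favor — approved.
Class II: 4/5 of 1238628 = 990902.40, rounded up to 990903; 990,903 required, 991,010 in favor — approved.

Approved — every class gave the required vote.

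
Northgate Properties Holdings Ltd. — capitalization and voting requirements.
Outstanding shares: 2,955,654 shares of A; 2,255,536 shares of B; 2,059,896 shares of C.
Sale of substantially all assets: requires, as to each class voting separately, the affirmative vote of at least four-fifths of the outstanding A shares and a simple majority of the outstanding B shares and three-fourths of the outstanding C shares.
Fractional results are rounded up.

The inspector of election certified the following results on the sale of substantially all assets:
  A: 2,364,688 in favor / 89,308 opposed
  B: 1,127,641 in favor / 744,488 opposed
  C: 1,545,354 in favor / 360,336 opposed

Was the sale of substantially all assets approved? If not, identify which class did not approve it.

A: 4/5 of 2955654 = 2364523.20, rounded up to 2364524; 2,364,524 required, 2,364,688 in favor — approved.
B: a majority of 2255536 is 1127769; 1,127,769 required, 1,127,641 in favor — not approved.
C: 3/4 of 2059896 = 1544922; 1,544,922 required, 1,545,354 in favor — approved.

Not approved — the B shares did not give the required vote.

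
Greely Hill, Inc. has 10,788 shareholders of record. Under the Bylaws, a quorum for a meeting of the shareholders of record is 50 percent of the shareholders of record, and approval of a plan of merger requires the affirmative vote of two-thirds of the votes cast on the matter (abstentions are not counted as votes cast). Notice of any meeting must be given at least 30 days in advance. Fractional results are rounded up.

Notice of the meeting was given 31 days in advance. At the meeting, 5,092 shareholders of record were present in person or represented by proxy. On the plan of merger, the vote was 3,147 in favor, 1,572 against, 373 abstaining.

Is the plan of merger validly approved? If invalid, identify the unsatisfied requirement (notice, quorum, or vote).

Invalid — quorum requirement not satisfied.

Notice: 31 days given; 30 required. Satisfied.
Quorum: 50% of 10,788 = 5,394; 5,092 present. Not satisfied.
Vote: requires two-thirds of the votes cast (5,092 − 373 abstaining = 4,719); 2/3 of 4719 = 3146, so 3,146 needed; 3,147 in favor. Satisfied.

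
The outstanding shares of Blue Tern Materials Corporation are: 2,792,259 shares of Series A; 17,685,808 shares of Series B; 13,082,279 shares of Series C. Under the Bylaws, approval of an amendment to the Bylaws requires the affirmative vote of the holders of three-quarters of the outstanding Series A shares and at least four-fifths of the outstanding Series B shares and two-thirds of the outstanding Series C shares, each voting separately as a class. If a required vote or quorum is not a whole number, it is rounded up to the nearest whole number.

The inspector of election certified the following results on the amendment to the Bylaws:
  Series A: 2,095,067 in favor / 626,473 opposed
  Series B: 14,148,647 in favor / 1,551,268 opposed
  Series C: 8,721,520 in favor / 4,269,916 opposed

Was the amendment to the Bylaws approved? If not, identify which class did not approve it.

Approved — every class gave the required vote.

Series A: 3/4 of 2792259 = 2094194.25, rounded up to 2094195; 2,094,195 required, 2,095,067 in favor — approved.
Series B: 4/5 of 17685808 = 14148646.40, rounded up to 14148647; 14,148,647 required, 14,148,647 in favor — approved.
Series C: 2/3 of 13082279 = 8721519.33, rounded up to 8721520; 8,721,520 required, 8,721,520 in favor — approved.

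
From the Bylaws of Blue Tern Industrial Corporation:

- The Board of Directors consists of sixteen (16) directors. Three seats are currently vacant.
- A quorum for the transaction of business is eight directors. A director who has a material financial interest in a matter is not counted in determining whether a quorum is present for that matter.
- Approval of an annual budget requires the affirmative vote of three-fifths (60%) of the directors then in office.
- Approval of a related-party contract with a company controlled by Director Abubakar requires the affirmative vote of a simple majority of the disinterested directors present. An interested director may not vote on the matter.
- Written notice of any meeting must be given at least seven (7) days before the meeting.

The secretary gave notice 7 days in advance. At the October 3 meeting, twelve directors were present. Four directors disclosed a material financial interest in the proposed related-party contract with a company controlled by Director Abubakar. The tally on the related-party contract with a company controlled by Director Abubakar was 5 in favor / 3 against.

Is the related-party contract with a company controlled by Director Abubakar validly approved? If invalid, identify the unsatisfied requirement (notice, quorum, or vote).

Notice: 7 days given; 7 required (7 ≥ 7). Satisfied.
Quorum: 12 present, but the 4 interested directors do not count, leaving 8. Quorum is 8. Satisfied.
Vote: the related-party contract with a company controlled by Director Abubakar requires a majority of the disinterested directors present (12 − 4 = 8). A majority of 8 is 5, so 5 affirmative votes are needed; 5 voted in favor. Satisfied.

Valid — all requirements satisfied.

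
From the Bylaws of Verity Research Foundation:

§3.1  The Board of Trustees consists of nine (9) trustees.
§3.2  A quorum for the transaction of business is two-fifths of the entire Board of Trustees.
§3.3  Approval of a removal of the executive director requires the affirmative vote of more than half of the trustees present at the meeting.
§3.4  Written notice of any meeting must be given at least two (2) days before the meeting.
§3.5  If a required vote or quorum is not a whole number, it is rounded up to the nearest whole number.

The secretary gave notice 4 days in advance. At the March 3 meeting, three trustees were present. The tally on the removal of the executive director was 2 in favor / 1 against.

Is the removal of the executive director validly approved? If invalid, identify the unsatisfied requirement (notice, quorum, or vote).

Invalid — quorum requirement not satisfied.

Notice: 4 days given; 2 required (4 ≥ 2). Satisfied.
Quorum: 3 present; quorum is 4. Not satisfied.
Vote: the removal of the executive director requires a majority of the trustees present (3). A majority of 3 is 2, so 2 affirmative votes are needed; 2 voted in favor. Satisfied. (Moot — without a quorum no business can be validly transacted.)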